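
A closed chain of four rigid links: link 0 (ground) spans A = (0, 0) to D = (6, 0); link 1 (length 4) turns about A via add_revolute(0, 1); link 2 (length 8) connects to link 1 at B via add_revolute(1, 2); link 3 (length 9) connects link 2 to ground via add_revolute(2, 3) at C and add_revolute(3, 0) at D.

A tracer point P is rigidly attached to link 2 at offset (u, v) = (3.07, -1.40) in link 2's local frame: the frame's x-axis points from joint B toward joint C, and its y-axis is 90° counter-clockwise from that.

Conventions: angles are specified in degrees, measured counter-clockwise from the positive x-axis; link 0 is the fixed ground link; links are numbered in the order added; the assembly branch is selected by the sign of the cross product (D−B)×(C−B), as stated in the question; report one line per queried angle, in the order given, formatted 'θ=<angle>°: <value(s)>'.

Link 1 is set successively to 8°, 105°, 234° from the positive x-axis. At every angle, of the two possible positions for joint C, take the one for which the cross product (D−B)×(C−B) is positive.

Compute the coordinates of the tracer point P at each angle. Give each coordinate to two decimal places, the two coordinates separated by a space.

A=(0,0), D=(6.00,0)
θ=8°: B = A + 4.00·(cos8°, sin8°) = (3.9611, 0.5567)
θ=8°: |BD| = 2.1136
θ=8°: circle(B,8.00) ∩ circle(D,9.00): a=-2.9649, h=7.4303
θ=8°:   candidates: C₊=(3.0580,8.5056) cross=15.704; C₋=(-0.8562,-5.8303) cross=-15.704
θ=8°:   branch + wants cross > 0 → take C=(3.0580,8.5056) (cross=15.704)
θ=8°: ex = (C−B)/|BC| = (-0.1129,0.9936); ey = (-0.9936,-0.1129)
θ=8°: P = B + 3.07·ex + -1.40·ey = (5.0056,3.7651)
θ=105°: B = A + 4.00·(cos105°, sin105°) = (-1.0353, 3.8637)
θ=105°: |BD| = 8.0264
θ=105°: circle(B,8.00) ∩ circle(D,9.00): a=2.9542, h=7.4346
θ=105°:   candidates: C₊=(5.1329,8.9581) cross=59.673; C₋=(-2.0247,-4.0749) cross=-59.673
θ=105°:   branch + wants cross > 0 → take C=(5.1329,8.9581) (cross=59.673)
θ=105°: ex = (C−B)/|BC| = (0.7710,0.6368); ey = (-0.6368,0.7710)
θ=105°: P = B + 3.07·ex + -1.40·ey = (2.2233,4.7393)
θ=234°: B = A + 4.00·(cos234°, sin234°) = (-2.3511, -3.2361)
θ=234°: |BD| = 8.9562
θ=234°: circle(B,8.00) ∩ circle(D,9.00): a=3.5290, h=7.1795
θ=234°:   candidates: C₊=(-1.6546,4.7336) cross=64.302; C₋=(3.5336,-8.6555) cross=-64.302
θ=234°:   branch + wants cross > 0 → take C=(-1.6546,4.7336) (cross=64.302)
θ=234°: ex = (C−B)/|BC| = (0.0871,0.9962); ey = (-0.9962,0.0871)
θ=234°: P = B + 3.07·ex + -1.40·ey = (-0.6892,-0.2996)

θ=8°: 5.01 3.77
θ=105°: 2.22 4.74
θ=234°: -0.69 -0.30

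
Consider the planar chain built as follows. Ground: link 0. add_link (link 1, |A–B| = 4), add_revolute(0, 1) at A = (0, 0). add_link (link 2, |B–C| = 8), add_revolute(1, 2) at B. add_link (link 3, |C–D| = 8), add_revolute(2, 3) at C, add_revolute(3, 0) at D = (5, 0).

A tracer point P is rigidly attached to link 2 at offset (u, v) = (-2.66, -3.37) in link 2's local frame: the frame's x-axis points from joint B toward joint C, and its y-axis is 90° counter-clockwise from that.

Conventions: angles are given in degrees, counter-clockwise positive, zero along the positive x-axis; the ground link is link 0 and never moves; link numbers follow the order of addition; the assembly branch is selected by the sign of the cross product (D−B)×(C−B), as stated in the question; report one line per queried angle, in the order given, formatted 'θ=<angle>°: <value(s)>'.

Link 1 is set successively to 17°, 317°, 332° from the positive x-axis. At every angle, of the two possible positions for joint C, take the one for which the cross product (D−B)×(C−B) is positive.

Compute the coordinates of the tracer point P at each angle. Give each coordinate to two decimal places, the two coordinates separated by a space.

A=(0,0), D=(5.00,0)
θ=17°: B = A + 4.00·(cos17°, sin17°) = (3.8252, 1.1695)
θ=17°: |BD| = 1.6577
θ=17°: circle(B,8.00) ∩ circle(D,8.00): a=0.8288, h=7.9569
θ=17°:   candidates: C₊=(10.0263,6.2238) cross=13.190; C₋=(-1.2011,-5.0544) cross=-13.190
θ=17°:   branch + wants cross > 0 → take C=(10.0263,6.2238) (cross=13.190)
θ=17°: ex = (C−B)/|BC| = (0.7751,0.6318); ey = (-0.6318,0.7751)
θ=17°: P = B + -2.66·ex + -3.37·ey = (3.8925,-3.1233)
θ=317°: B = A + 4.00·(cos317°, sin317°) = (2.9254, -2.7280)
θ=317°: |BD| = 3.4272
θ=317°: circle(B,8.00) ∩ circle(D,8.00): a=1.7136, h=7.8143
θ=317°:   candidates: C₊=(-2.2573,3.3662) cross=26.781; C₋=(10.1827,-6.0942) cross=-26.781
θ=317°:   branch + wants cross > 0 → take C=(-2.2573,3.3662) (cross=26.781)
θ=317°: ex = (C−B)/|BC| = (-0.6478,0.7618); ey = (-0.7618,-0.6478)
θ=317°: P = B + -2.66·ex + -3.37·ey = (7.2159,-2.5711)
θ=332°: B = A + 4.00·(cos332°, sin332°) = (3.5318, -1.8779)
θ=332°: |BD| = 2.3837
θ=332°: circle(B,8.00) ∩ circle(D,8.00): a=1.1919, h=7.9107
θ=332°:   candidates: C₊=(-1.9662,3.9335) cross=18.857; C₋=(10.4979,-5.8114) cross=-18.857
θ=332°:   branch + wants cross > 0 → take C=(-1.9662,3.9335) (cross=18.857)
θ=332°: ex = (C−B)/|BC| = (-0.6872,0.7264); ey = (-0.7264,-0.6872)
θ=332°: P = B + -2.66·ex + -3.37·ey = (7.8079,-1.4942)

θ=17°: 3.89 -3.12
θ=317°: 7.22 -2.57
θ=332°: 7.81 -1.49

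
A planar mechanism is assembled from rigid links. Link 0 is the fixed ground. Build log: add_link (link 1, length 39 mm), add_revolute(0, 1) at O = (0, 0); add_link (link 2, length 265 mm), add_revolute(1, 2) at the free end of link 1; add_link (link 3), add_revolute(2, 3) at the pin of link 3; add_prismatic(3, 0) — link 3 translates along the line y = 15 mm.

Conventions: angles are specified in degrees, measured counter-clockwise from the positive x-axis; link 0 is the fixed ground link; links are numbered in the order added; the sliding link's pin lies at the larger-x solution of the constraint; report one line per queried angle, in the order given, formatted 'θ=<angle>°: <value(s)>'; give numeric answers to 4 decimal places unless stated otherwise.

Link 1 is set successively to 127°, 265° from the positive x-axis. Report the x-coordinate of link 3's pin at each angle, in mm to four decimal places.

geometry: r = 39 mm, L = 265 mm, e = 15 mm
θ=127°: crank pin P = (r cos θ, r sin θ) = (-23.470786, 31.146785)
θ=127°: h = r sin θ − e = 31.146785 − 15 = 16.146785
θ=127°: x = r cos θ + √(L² − h²) = -23.470786 + 264.507621 = 241.036835
θ=265°: crank pin P = (r cos θ, r sin θ) = (-3.399074, -38.851593)
θ=265°: h = r sin θ − e = -38.851593 − 15 = -53.851593
θ=265°: x = r cos θ + √(L² − h²) = -3.399074 + 259.470626 = 256.071552

θ=127°: 241.0368
θ=265°: 256.0716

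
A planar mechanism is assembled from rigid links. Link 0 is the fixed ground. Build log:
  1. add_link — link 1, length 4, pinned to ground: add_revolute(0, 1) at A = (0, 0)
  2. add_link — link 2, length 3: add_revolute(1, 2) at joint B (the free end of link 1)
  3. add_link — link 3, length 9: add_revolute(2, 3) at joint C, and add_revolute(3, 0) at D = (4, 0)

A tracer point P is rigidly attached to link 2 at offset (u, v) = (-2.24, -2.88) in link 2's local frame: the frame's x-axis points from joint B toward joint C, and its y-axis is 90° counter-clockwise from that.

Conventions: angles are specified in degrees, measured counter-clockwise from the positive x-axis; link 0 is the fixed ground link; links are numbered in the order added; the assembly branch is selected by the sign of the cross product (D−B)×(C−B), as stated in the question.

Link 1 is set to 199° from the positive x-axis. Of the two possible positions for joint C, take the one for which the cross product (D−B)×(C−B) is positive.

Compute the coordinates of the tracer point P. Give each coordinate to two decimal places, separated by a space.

A=(0,0), D=(4.00,0)
B = A + 4.00·(cos199°, sin199°) = (-3.7821, -1.3023)
|BD| = 7.8903
circle(B,3.00) ∩ circle(D,9.00): a=-0.6174, h=2.9358
  candidates: C₊=(-4.8756,1.4913) cross=23.164; C₋=(-3.9065,-4.2997) cross=-23.164
  branch + wants cross > 0 → take C=(-4.8756,1.4913) (cross=23.164)
ex = (C−B)/|BC| = (-0.3645,0.9312); ey = (-0.9312,-0.3645)
P = B + -2.24·ex + -2.88·ey = (-0.2837,-2.3384)

-0.28 -2.34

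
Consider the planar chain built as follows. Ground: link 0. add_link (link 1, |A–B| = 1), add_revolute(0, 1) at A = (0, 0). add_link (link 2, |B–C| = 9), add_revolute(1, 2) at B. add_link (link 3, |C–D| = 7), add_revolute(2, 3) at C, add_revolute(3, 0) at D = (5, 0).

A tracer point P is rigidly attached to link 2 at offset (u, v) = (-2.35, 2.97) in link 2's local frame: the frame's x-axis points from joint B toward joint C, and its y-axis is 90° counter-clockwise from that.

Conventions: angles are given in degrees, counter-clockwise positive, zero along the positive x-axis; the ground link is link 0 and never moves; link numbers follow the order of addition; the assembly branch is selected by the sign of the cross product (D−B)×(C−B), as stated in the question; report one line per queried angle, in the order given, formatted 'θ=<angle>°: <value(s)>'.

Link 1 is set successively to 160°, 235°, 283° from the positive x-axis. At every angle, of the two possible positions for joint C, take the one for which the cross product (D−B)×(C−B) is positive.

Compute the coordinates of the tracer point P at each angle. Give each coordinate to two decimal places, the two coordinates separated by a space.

A=(0,0), D=(5.00,0)
θ=160°: B = A + 1.00·(cos160°, sin160°) = (-0.9397, 0.3420)
θ=160°: |BD| = 5.9495
θ=160°: circle(B,9.00) ∩ circle(D,7.00): a=5.6641, h=6.9942
θ=160°:   candidates: C₊=(5.1171,6.9990) cross=41.612; C₋=(4.3129,-6.9662) cross=-41.612
θ=160°:   branch + wants cross > 0 → take C=(5.1171,6.9990) (cross=41.612)
θ=160°: ex = (C−B)/|BC| = (0.6730,0.7397); ey = (-0.7397,0.6730)
θ=160°: P = B + -2.35·ex + 2.97·ey = (-4.7180,0.6025)
θ=235°: B = A + 1.00·(cos235°, sin235°) = (-0.5736, -0.8192)
θ=235°: |BD| = 5.6335
θ=235°: circle(B,9.00) ∩ circle(D,7.00): a=5.6569, h=7.0000
θ=235°:   candidates: C₊=(4.0053,6.9290) cross=39.434; C₋=(6.0411,-6.9222) cross=-39.434
θ=235°:   branch + wants cross > 0 → take C=(4.0053,6.9290) (cross=39.434)
θ=235°: ex = (C−B)/|BC| = (0.5088,0.8609); ey = (-0.8609,0.5088)
θ=235°: P = B + -2.35·ex + 2.97·ey = (-4.3261,-1.3312)
θ=283°: B = A + 1.00·(cos283°, sin283°) = (0.2250, -0.9744)
θ=283°: |BD| = 4.8734
θ=283°: circle(B,9.00) ∩ circle(D,7.00): a=5.7198, h=6.9486
θ=283°:   candidates: C₊=(4.4400,6.9776) cross=33.864; C₋=(7.2186,-6.6391) cross=-33.864
θ=283°:   branch + wants cross > 0 → take C=(4.4400,6.9776) (cross=33.864)
θ=283°: ex = (C−B)/|BC| = (0.4683,0.8835); ey = (-0.8835,0.4683)
θ=283°: P = B + -2.35·ex + 2.97·ey = (-3.4998,-1.6597)

θ=160°: -4.72 0.60
θ=235°: -4.33 -1.33
θ=283°: -3.50 -1.66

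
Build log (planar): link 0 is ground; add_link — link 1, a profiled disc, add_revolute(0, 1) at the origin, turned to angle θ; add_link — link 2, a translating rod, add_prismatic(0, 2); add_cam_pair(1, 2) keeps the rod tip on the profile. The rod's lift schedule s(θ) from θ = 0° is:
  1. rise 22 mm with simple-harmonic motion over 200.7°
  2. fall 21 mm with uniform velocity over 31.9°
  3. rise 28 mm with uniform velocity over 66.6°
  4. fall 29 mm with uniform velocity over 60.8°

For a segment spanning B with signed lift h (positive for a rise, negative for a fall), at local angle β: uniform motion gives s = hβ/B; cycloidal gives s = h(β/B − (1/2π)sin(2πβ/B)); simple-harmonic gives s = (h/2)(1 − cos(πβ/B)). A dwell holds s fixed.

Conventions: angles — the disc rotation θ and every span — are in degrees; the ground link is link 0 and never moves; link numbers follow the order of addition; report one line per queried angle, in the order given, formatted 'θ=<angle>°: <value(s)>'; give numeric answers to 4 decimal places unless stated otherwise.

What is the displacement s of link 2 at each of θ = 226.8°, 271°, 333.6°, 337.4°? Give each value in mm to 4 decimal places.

seg 1 [0°–200.7°] simple-harmonic, h=22: full span → s += 22 → s = 22.0000
seg 2 [200.7°–232.6°] uniform, h=-21: θ=226.8° here. β=26.1, B=31.9. -21·26.1/31.9 = -17.1818 → s = 4.8182
seg 2 [200.7°–232.6°] uniform, h=-21: full span → s += -21 → s = 1.0000
seg 3 [232.6°–299.2°] uniform, h=28: θ=271° here. β=38.4, B=66.6. 28·38.4/66.6 = 16.1441 → s = 17.1441
seg 3 [232.6°–299.2°] uniform, h=28: full span → s += 28 → s = 29.0000
seg 4 [299.2°–360°] uniform, h=-29: θ=333.6° here. β=34.4, B=60.8. -29·34.4/60.8 = -16.4079 → s = 12.5921
seg 4 [299.2°–360°] uniform, h=-29: θ=337.4° here. β=38.2, B=60.8. -29·38.2/60.8 = -18.2204 → s = 10.7796

θ=226.8°: 4.8182
θ=271°: 17.1441
θ=333.6°: 12.5921
θ=337.4°: 10.7796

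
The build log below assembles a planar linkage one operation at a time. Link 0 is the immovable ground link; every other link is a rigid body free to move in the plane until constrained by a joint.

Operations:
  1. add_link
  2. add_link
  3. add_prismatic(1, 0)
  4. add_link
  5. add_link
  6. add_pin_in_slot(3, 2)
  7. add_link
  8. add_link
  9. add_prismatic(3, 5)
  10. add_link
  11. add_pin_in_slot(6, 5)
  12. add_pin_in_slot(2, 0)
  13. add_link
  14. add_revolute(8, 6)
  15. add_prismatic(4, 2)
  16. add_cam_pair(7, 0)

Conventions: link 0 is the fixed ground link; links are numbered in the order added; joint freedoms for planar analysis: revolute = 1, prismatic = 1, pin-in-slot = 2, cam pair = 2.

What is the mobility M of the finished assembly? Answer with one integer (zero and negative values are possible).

link 0 = ground. State L|J1|J2 = 1|0|0
+link1  2|0|0
+link2  3|0|0
P(1,0) f=1→J1  3|1|0
+link3  4|1|0
+link4  5|1|0
PS(3,2) f=2→J2  5|1|1
+link5  6|1|1
+link6  7|1|1
P(3,5) f=1→J1  7|2|1
+link7  8|2|1
PS(6,5) f=2→J2  8|2|2
PS(2,0) f=2→J2  8|2|3
+link8  9|2|3
R(8,6) f=1→J1  9|3|3
P(4,2) f=1→J1  9|4|3
C(7,0) f=2→J2  9|4|4
M = 3(9−1)−2·4−4 = 24−8−4 = 12

M = 12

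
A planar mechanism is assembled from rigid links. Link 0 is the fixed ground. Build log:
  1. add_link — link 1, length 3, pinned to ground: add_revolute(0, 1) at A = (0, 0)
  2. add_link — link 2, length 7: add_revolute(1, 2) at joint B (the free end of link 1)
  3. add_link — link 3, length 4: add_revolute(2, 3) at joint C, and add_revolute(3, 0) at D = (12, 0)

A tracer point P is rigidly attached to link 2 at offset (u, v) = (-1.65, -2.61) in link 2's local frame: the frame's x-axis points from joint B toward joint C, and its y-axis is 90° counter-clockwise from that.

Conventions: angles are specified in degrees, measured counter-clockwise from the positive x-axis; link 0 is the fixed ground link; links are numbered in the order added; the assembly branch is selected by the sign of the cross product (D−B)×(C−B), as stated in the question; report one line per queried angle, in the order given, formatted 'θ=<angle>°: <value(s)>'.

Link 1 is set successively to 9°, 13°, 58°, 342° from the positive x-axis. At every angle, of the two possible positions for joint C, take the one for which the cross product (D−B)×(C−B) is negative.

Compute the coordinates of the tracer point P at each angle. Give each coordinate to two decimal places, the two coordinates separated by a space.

A=(0,0), D=(12.00,0)
θ=9°: B = A + 3.00·(cos9°, sin9°) = (2.9631, 0.4693)
θ=9°: |BD| = 9.0491
θ=9°: circle(B,7.00) ∩ circle(D,4.00): a=6.3479, h=2.9502
θ=9°:   candidates: C₊=(9.4555,3.0863) cross=26.697; C₋=(9.1495,-2.8061) cross=-26.697
θ=9°:   branch - wants cross < 0 → take C=(9.1495,-2.8061) (cross=-26.697)
θ=9°: ex = (C−B)/|BC| = (0.8838,-0.4679); ey = (0.4679,0.8838)
θ=9°: P = B + -1.65·ex + -2.61·ey = (0.2836,-1.0653)
θ=13°: B = A + 3.00·(cos13°, sin13°) = (2.9231, 0.6749)
θ=13°: |BD| = 9.1019
θ=13°: circle(B,7.00) ∩ circle(D,4.00): a=6.3638, h=2.9159
θ=13°:   candidates: C₊=(9.4856,3.1109) cross=26.540; C₋=(9.0532,-2.7048) cross=-26.540
θ=13°:   branch - wants cross < 0 → take C=(9.0532,-2.7048) (cross=-26.540)
θ=13°: ex = (C−B)/|BC| = (0.8757,-0.4828); ey = (0.4828,0.8757)
θ=13°: P = B + -1.65·ex + -2.61·ey = (0.2180,-0.8141)
θ=58°: B = A + 3.00·(cos58°, sin58°) = (1.5898, 2.5441)
θ=58°: |BD| = 10.7166
θ=58°: circle(B,7.00) ∩ circle(D,4.00): a=6.8980, h=1.1908
θ=58°:   candidates: C₊=(8.5732,2.0633) cross=12.761; C₋=(8.0078,-0.2502) cross=-12.761
θ=58°:   branch - wants cross < 0 → take C=(8.0078,-0.2502) (cross=-12.761)
θ=58°: ex = (C−B)/|BC| = (0.9169,-0.3992); ey = (0.3992,0.9169)
θ=58°: P = B + -1.65·ex + -2.61·ey = (-0.9650,0.8098)
θ=342°: B = A + 3.00·(cos342°, sin342°) = (2.8532, -0.9271)
θ=342°: |BD| = 9.1937
θ=342°: circle(B,7.00) ∩ circle(D,4.00): a=6.3916, h=2.8545
θ=342°:   candidates: C₊=(8.9243,2.5574) cross=26.243; C₋=(9.5000,-3.1225) cross=-26.243
θ=342°:   branch - wants cross < 0 → take C=(9.5000,-3.1225) (cross=-26.243)
θ=342°: ex = (C−B)/|BC| = (0.9495,-0.3136); ey = (0.3136,0.9495)
θ=342°: P = B + -1.65·ex + -2.61·ey = (0.4678,-2.8879)

θ=9°: 0.28 -1.07
θ=13°: 0.22 -0.81
θ=58°: -0.96 0.81
θ=342°: 0.47 -2.89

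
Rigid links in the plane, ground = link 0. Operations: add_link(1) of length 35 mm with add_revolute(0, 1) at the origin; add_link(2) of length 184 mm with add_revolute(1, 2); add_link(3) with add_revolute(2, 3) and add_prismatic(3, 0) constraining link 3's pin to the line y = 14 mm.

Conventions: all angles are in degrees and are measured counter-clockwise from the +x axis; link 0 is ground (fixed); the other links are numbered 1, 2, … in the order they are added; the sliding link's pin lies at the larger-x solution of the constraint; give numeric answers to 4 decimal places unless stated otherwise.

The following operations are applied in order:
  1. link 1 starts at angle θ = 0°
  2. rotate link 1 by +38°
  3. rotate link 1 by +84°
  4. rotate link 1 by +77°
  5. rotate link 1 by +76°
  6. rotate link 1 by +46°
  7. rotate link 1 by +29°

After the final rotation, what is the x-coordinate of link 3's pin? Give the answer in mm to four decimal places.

geometry: r = 35 mm, L = 184 mm, e = 14 mm; θ starts at 0°
rotate link 1 by +38°: θ ← 0° +38° = 38°
rotate link 1 by +84°: θ ← 38° +84° = 122°
rotate link 1 by +77°: θ ← 122° +77° = 199°
rotate link 1 by +76°: θ ← 199° +76° = 275°
rotate link 1 by +46°: θ ← 275° +46° = 321°
rotate link 1 by +29°: θ ← 321° +29° = 350°
crank pin P = (r cos θ, r sin θ) = (34.468271, -6.077686)
h = r sin θ − e = -6.077686 − 14 = -20.077686
x = r cos θ + √(L² − h²) = 34.468271 + 182.901303 = 217.369574

217.3696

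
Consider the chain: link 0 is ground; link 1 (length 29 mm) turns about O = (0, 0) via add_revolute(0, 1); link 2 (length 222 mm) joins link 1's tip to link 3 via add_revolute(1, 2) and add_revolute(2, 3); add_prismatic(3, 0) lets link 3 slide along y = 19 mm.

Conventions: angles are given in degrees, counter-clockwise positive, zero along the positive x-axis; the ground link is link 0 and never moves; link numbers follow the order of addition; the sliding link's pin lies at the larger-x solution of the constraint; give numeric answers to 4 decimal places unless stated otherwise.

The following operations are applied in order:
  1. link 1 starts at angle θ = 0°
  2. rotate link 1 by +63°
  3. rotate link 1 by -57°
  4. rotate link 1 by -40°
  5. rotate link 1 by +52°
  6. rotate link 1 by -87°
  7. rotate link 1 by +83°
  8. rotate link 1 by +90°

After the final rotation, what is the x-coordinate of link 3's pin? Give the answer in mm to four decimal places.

geometry: r = 29 mm, L = 222 mm, e = 19 mm; θ starts at 0°
rotate link 1 by +63°: θ ← 0° +63° = 63°
rotate link 1 by -57°: θ ← 63° -57° = 6°
rotate link 1 by -40°: θ ← 6° -40° = -34°
rotate link 1 by +52°: θ ← -34° +52° = 18°
rotate link 1 by -87°: θ ← 18° -87° = -69°
rotate link 1 by +83°: θ ← -69° +83° = 14°
rotate link 1 by +90°: θ ← 14° +90° = 104°
crank pin P = (r cos θ, r sin θ) = (-7.015735, 28.138576)
h = r sin θ − e = 28.138576 − 19 = 9.138576
x = r cos θ + √(L² − h²) = -7.015735 + 221.811827 = 214.796092

214.7961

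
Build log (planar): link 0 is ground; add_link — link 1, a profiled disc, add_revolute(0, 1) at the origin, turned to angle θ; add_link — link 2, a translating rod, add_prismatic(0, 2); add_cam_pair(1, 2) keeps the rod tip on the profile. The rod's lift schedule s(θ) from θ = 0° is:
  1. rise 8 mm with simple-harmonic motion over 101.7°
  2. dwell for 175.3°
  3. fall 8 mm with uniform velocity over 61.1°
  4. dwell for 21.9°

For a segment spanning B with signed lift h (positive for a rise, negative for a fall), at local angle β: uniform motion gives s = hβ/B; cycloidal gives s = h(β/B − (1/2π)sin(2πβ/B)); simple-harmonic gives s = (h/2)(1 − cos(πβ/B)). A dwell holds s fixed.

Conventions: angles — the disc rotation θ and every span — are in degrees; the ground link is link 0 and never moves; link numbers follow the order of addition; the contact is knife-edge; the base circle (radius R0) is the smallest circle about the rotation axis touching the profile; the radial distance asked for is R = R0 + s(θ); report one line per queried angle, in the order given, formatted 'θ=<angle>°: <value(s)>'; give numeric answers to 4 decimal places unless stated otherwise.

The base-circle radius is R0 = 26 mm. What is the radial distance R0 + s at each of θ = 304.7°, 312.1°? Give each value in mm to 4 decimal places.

seg 1 [0°–101.7°] simple-harmonic, h=8: full span → s += 8 → s = 8.0000
seg 2 [101.7°–277°] dwell: s stays 8.0000
seg 3 [277°–338.1°] uniform, h=-8: θ=304.7° here. β=27.7, B=61.1. -8·27.7/61.1 = -3.6268 → s = 4.3732
seg 3 [277°–338.1°] uniform, h=-8: θ=312.1° here. β=35.1, B=61.1. -8·35.1/61.1 = -4.5957 → s = 3.4043
θ=304.7°: R = R0 + s = 26 + 4.3732 = 30.3732
θ=312.1°: R = R0 + s = 26 + 3.4043 = 29.4043

θ=304.7°: 30.3732
θ=312.1°: 29.4043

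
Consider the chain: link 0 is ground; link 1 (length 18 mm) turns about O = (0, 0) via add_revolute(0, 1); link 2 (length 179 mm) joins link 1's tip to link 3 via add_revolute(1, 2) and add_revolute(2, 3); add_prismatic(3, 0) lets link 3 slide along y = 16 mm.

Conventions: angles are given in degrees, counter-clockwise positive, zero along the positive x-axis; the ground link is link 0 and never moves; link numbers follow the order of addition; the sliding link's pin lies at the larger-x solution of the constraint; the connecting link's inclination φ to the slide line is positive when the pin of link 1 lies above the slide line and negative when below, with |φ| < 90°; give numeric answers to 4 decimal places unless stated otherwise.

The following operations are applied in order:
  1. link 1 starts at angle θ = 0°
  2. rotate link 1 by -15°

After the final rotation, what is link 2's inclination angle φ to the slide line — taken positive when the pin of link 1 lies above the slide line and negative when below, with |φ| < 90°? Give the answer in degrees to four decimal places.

geometry: r = 18 mm, L = 179 mm, e = 16 mm; θ starts at 0°
rotate link 1 by -15°: θ ← 0° -15° = -15°
h = r sin θ − e = -4.658743 − 16 = -20.658743
sin φ = h / L = -20.658743 / 179 = -0.11541197
φ = arcsin(-0.11541197) = -6.627387°

-6.6274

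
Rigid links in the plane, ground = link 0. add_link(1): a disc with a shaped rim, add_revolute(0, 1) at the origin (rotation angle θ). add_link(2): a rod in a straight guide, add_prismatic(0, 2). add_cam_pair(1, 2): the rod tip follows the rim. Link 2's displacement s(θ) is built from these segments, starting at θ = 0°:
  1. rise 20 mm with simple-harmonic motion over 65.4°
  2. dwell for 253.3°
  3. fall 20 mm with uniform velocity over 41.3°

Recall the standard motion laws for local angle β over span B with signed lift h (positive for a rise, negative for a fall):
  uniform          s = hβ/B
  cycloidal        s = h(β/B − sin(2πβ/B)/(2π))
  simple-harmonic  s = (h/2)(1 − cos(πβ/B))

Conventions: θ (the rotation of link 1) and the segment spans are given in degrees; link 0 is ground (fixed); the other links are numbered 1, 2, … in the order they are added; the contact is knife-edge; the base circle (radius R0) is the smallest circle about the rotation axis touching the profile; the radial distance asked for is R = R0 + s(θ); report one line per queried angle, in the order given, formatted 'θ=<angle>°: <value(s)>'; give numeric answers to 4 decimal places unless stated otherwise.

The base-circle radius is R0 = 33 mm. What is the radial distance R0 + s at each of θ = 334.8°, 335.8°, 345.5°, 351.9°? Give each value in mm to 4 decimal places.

segment 1 (0° to 65.4°, simple-harmonic, h = 20) is passed completely: s = 0.0000 + (20) = 20.0000
segment 2 (65.4° to 318.7°, dwell): s unchanged at 20.0000
θ = 334.8° falls in segment 3 (318.7° to 360°, uniform, h = -20): β = 334.8 − 318.7 = 16.1°, B = 41.3°; Δs = -20·16.1/41.3 = -7.7966; s = 20.0000 − 7.7966 = 12.2034
θ = 335.8° falls in segment 3 (318.7° to 360°, uniform, h = -20): β = 335.8 − 318.7 = 17.1°, B = 41.3°; Δs = -20·17.1/41.3 = -8.2809; s = 20.0000 − 8.2809 = 11.7191
θ = 345.5° falls in segment 3 (318.7° to 360°, uniform, h = -20): β = 345.5 − 318.7 = 26.8°, B = 41.3°; Δs = -20·26.8/41.3 = -12.9782; s = 20.0000 − 12.9782 = 7.0218
θ = 351.9° falls in segment 3 (318.7° to 360°, uniform, h = -20): β = 351.9 − 318.7 = 33.2°, B = 41.3°; Δs = -20·33.2/41.3 = -16.0775; s = 20.0000 − 16.0775 = 3.9225
θ=334.8°: R = R0 + s = 33 + 12.2034 = 45.2034
θ=335.8°: R = R0 + s = 33 + 11.7191 = 44.7191
θ=345.5°: R = R0 + s = 33 + 7.0218 = 40.0218
θ=351.9°: R = R0 + s = 33 + 3.9225 = 36.9225

θ=334.8°: 45.2034
θ=335.8°: 44.7191
θ=345.5°: 40.0218
θ=351.9°: 36.9225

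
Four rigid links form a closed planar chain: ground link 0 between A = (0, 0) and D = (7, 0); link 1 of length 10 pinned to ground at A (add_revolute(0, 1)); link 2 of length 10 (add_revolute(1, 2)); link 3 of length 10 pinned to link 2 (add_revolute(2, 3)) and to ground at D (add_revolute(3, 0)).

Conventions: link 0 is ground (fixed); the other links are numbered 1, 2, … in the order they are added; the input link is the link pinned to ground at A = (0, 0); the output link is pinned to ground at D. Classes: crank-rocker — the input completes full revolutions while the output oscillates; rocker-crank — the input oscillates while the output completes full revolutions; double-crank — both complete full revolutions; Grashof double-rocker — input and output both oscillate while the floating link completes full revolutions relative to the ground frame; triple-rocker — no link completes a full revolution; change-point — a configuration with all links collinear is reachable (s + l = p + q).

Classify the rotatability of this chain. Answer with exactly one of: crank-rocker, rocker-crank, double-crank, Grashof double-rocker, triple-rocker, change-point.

lengths: ground=7, input=10, coupler=10, output=10
sorted: s=7 (shortest), l=10 (longest), p+q=20
s + l = 17 vs p + q = 20
s + l < p + q (Grashof) with shortest = ground link → double-crank

double-crank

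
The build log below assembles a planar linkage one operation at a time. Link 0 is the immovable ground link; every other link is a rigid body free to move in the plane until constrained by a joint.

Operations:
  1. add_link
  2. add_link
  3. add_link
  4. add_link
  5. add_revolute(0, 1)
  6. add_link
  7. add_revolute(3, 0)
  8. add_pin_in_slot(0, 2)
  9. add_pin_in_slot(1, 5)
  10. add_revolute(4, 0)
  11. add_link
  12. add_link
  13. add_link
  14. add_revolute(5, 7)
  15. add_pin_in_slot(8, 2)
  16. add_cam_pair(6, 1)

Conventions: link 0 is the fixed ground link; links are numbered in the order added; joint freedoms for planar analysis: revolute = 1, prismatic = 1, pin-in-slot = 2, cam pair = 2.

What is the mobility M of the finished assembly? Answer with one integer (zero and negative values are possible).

ground; <1,0,0>
#1 <2,0,0>
#2 <3,0,0>
#3 <4,0,0>
#4 <5,0,0>
R:0↔1 J1 <5,1,0>
#5 <6,1,0>
R:3↔0 J1 <6,2,0>
PS:0↔2 J2 <6,2,1>
PS:1↔5 J2 <6,2,2>
R:4↔0 J1 <6,3,2>
#6 <7,3,2>
#7 <8,3,2>
#8 <9,3,2>
R:5↔7 J1 <9,4,2>
PS:8↔2 J2 <9,4,3>
C:6↔1 J2 <9,4,4>
3×8 − 2×4 − 1×4 = 12

M = 12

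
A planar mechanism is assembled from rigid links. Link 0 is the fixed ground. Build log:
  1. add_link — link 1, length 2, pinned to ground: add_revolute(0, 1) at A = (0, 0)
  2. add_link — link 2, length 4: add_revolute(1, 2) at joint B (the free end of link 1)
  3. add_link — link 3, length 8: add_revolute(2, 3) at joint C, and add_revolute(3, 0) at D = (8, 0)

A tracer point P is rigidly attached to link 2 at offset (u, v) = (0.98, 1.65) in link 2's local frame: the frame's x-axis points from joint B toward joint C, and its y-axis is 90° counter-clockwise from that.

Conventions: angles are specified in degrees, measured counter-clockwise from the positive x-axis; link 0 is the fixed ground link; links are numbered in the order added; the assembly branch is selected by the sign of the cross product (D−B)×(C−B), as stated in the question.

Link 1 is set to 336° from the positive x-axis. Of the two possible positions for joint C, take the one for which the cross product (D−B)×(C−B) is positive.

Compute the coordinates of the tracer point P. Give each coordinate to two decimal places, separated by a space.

A=(0,0), D=(8.00,0)
B = A + 2.00·(cos336°, sin336°) = (1.8271, -0.8135)
|BD| = 6.2263
circle(B,4.00) ∩ circle(D,8.00): a=-0.7415, h=3.9307
  candidates: C₊=(0.5784,2.9866) cross=24.473; C₋=(1.6055,-4.8073) cross=-24.473
  branch + wants cross > 0 → take C=(0.5784,2.9866) (cross=24.473)
ex = (C−B)/|BC| = (-0.3122,0.9500); ey = (-0.9500,-0.3122)
P = B + 0.98·ex + 1.65·ey = (-0.0464,-0.3975)

-0.05 -0.40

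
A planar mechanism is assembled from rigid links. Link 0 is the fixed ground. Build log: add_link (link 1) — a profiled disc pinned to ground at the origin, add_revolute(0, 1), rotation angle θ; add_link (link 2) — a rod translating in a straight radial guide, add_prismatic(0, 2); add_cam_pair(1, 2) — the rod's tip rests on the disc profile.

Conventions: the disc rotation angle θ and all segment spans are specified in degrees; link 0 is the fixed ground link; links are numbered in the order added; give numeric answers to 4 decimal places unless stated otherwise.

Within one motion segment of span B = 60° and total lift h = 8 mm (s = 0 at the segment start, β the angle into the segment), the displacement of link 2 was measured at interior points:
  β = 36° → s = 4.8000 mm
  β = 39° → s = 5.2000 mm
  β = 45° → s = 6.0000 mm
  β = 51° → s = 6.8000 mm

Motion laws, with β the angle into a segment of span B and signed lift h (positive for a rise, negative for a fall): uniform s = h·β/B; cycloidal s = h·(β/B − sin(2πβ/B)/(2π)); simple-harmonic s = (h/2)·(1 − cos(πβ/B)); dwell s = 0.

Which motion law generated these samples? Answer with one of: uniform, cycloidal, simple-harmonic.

candidates at β/B = r: uniform s = h·r (linear in β); cycloidal s = h·(r − sin(2πr)/(2π)); simple-harmonic s = (h/2)(1 − cos(πr))
β=36°: printed 4.8000 | uniform 4.8000, cycloidal 5.5484, simple-harmonic 5.2361
β=39°: printed 5.2000 | uniform 5.2000, cycloidal 6.2301, simple-harmonic 5.8160
β=45°: printed 6.0000 | uniform 6.0000, cycloidal 7.2732, simple-harmonic 6.8284
β=51°: printed 6.8000 | uniform 6.8000, cycloidal 7.8301, simple-harmonic 7.5640
only one law matches every sample → uniform

uniform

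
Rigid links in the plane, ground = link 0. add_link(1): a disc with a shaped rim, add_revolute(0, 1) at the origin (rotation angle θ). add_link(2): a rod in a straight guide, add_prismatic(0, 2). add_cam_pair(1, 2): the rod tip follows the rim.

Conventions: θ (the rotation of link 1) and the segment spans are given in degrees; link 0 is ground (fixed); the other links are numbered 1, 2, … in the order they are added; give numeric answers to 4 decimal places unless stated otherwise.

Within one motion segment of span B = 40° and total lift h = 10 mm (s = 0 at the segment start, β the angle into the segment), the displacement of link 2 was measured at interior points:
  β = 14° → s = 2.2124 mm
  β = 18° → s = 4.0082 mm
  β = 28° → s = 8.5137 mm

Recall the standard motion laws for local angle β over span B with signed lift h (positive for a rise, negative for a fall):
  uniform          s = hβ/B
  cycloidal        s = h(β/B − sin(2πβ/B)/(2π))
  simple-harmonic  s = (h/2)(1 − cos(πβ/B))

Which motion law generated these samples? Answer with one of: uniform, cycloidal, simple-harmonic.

candidates at β/B = r: uniform s = h·r (linear in β); cycloidal s = h·(r − sin(2πr)/(2π)); simple-harmonic s = (h/2)(1 − cos(πr))
β=14°: printed 2.2124 | uniform 3.5000, cycloidal 2.2124, simple-harmonic 2.7300
β=18°: printed 4.0082 | uniform 4.5000, cycloidal 4.0082, simple-harmonic 4.2178
β=28°: printed 8.5137 | uniform 7.0000, cycloidal 8.5137, simple-harmonic 7.9389
only one law matches every sample → cycloidal

cycloidal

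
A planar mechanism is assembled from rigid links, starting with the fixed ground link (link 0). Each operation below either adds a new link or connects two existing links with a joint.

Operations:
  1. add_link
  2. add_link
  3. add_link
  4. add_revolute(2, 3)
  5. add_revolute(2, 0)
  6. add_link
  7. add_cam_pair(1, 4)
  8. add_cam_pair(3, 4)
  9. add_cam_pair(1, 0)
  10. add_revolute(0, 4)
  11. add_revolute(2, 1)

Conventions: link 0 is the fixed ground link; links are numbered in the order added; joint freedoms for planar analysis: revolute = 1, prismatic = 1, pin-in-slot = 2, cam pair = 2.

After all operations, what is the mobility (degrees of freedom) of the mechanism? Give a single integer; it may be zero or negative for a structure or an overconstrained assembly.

L=1 J1=0 J2=0
add link → L=2 J1=0 J2=0
add link → L=3 J1=0 J2=0
add link → L=4 J1=0 J2=0
R@2,3 dof=1 J1 → L=4 J1=1 J2=0
R@2,0 dof=1 J1 → L=4 J1=2 J2=0
add link → L=5 J1=2 J2=0
C@1,4 dof=2 J2 → L=5 J1=2 J2=1
C@3,4 dof=2 J2 → L=5 J1=2 J2=2
C@1,0 dof=2 J2 → L=5 J1=2 J2=3
R@0,4 dof=1 J1 → L=5 J1=3 J2=3
R@2,1 dof=1 J1 → L=5 J1=4 J2=3
M=3(L−1)−2J1−J2=3·4−2·4−3=1

M = 1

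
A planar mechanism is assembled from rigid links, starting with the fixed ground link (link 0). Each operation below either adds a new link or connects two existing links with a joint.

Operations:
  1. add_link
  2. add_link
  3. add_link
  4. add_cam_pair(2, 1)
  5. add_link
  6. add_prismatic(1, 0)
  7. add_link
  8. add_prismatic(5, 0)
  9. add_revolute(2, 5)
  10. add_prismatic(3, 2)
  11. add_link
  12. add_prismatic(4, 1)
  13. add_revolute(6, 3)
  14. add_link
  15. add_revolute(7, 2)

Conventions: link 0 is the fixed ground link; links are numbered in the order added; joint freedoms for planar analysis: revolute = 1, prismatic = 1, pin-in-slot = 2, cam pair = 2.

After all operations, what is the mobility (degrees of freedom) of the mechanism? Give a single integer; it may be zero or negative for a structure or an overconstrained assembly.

ground; <1,0,0>
#1 <2,0,0>
#2 <3,0,0>
#3 <4,0,0>
C:2↔1 J2 <4,0,1>
#4 <5,0,1>
P:1↔0 J1 <5,1,1>
#5 <6,1,1>
P:5↔0 J1 <6,2,1>
R:2↔5 J1 <6,3,1>
P:3↔2 J1 <6,4,1>
#6 <7,4,1>
P:4↔1 J1 <7,5,1>
R:6↔3 J1 <7,6,1>
#7 <8,6,1>
R:7↔2 J1 <8,7,1>
3×7 − 2×7 − 1×1 = 6

M = 6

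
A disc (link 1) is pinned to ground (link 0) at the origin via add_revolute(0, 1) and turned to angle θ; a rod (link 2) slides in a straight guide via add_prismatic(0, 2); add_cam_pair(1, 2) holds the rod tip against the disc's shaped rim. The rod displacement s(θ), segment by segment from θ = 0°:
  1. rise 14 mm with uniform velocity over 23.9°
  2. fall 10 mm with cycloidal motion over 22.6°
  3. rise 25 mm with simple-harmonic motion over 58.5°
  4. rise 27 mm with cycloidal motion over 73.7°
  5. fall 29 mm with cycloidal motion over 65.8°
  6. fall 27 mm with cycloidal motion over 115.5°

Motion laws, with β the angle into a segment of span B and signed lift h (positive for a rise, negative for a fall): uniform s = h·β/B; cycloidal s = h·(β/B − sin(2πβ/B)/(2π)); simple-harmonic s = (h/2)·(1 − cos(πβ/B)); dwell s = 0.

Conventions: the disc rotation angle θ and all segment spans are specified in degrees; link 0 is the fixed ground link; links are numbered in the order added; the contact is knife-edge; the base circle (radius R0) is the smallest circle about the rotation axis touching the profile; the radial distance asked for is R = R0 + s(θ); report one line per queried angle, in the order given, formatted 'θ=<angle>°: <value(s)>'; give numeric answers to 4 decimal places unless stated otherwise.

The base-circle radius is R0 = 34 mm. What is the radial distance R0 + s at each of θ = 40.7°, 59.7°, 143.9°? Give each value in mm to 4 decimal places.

segment 1 (0° to 23.9°, uniform, h = 14) is passed completely: s = 0.0000 + (14) = 14.0000
θ = 40.7° falls in segment 2 (23.9° to 46.5°, cycloidal, h = -10): β = 40.7 − 23.9 = 16.8°, B = 22.6°; Δs = -10·(0.7434 − sin(2π·0.7434)/(2π)) = -9.0238; s = 14.0000 − 9.0238 = 4.9762
segment 2 (23.9° to 46.5°, cycloidal, h = -10) is passed completely: s = 14.0000 + (-10) = 4.0000
θ = 59.7° falls in segment 3 (46.5° to 105°, simple-harmonic, h = 25): β = 59.7 − 46.5 = 13.2°, B = 58.5°; Δs = 25/2·(1 − cos(π·0.2256)) = 3.0113; s = 4.0000 + 3.0113 = 7.0113
segment 3 (46.5° to 105°, simple-harmonic, h = 25) is passed completely: s = 4.0000 + (25) = 29.0000
θ = 143.9° falls in segment 4 (105° to 178.7°, cycloidal, h = 27): β = 143.9 − 105 = 38.9°, B = 73.7°; Δs = 27·(0.5278 − sin(2π·0.5278)/(2π)) = 14.9982; s = 29.0000 + 14.9982 = 43.9982
θ=40.7°: R = R0 + s = 34 + 4.9762 = 38.9762
θ=59.7°: R = R0 + s = 34 + 7.0113 = 41.0113
θ=143.9°: R = R0 + s = 34 + 43.9982 = 77.9982

θ=40.7°: 38.9762
θ=59.7°: 41.0113
θ=143.9°: 77.9982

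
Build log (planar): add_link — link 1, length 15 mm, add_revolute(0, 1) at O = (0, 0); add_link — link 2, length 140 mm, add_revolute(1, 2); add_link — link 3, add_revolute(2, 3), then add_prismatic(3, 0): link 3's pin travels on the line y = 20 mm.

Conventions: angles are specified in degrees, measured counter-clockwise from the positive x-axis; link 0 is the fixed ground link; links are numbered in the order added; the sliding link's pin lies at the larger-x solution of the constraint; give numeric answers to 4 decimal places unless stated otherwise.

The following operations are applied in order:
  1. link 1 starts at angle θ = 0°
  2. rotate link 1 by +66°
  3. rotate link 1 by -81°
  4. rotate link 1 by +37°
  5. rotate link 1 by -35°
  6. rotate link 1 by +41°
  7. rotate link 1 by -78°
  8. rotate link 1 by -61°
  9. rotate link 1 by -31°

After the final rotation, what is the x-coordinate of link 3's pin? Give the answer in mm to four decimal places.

geometry: r = 15 mm, L = 140 mm, e = 20 mm; θ starts at 0°
rotate link 1 by +66°: θ ← 0° +66° = 66°
rotate link 1 by -81°: θ ← 66° -81° = -15°
rotate link 1 by +37°: θ ← -15° +37° = 22°
rotate link 1 by -35°: θ ← 22° -35° = -13°
rotate link 1 by +41°: θ ← -13° +41° = 28°
rotate link 1 by -78°: θ ← 28° -78° = -50°
rotate link 1 by -61°: θ ← -50° -61° = -111°
rotate link 1 by -31°: θ ← -111° -31° = -142°
crank pin P = (r cos θ, r sin θ) = (-11.820161, -9.234922)
h = r sin θ − e = -9.234922 − 20 = -29.234922
x = r cos θ + √(L² − h²) = -11.820161 + 136.913547 = 125.093386

125.0934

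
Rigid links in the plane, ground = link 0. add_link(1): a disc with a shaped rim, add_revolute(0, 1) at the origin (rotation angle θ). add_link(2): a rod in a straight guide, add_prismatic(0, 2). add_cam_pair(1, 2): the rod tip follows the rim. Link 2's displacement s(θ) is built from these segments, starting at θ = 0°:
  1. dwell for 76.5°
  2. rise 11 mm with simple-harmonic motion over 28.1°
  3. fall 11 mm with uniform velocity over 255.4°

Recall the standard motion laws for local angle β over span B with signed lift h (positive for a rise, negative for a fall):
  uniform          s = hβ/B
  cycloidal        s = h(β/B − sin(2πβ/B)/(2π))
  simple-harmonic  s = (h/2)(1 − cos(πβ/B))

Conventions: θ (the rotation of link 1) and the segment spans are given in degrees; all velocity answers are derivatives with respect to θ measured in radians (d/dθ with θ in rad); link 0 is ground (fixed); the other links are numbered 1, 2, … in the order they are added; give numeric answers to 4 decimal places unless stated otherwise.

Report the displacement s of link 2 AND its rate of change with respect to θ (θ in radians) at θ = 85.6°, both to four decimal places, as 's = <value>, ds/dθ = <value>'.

segment 1 (0° to 76.5°, dwell): s unchanged at 0.0000
θ = 85.6° falls in segment 2 (76.5° to 104.6°, simple-harmonic, h = 11): β = 85.6 − 76.5 = 9.1°, B = 28.1°; Δs = 11/2·(1 − cos(π·0.3238)) = 2.6092; s = 0.0000 + 2.6092 = 2.6092
velocity in seg [76.5°–104.6°] (simple-harmonic), θ in radians: β = 9.1° = 0.1588 rad, B = 28.1° = 0.4904 rad; ds/dθ = (πh/(2B)) sin(πβ/B) = (π·11/(2·0.4904)) sin(π·0.3238) = 29.972551 mm/rad

s = 2.6092, ds/dθ = 29.9726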